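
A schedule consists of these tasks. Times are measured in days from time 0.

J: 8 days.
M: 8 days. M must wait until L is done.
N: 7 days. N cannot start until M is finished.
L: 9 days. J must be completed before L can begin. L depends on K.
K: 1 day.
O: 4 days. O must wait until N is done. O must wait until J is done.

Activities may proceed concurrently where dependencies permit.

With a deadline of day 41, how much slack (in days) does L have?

5

K has no prerequisites, so it starts at day 0 and finishes at day 1.
J has no prerequisites, so it starts at day 0 and finishes at day 8.
For L: J (finishes day 8); K (finishes day 1). Taking the maximum gives a start of day 8, and it finishes at 8 + 9 = day 17.

Working backward from the deadline:
Nothing follows O; the deadline of day 41 is its only limit. It must start by 41 − 4 = day 37.
N feeds into O (must start by day 37); so N must finish by day 37 and therefore start by day 30.
M feeds into N (must start by day 30); so M must finish by day 30 and therefore start by day 22.
L must finish before M (must start by day 22). With a 9-day duration, L must start by 22 − 9 = day 13.
So L can start as early as day 8 and as late as day 13, giving 13 − 8 = 5 days of slack.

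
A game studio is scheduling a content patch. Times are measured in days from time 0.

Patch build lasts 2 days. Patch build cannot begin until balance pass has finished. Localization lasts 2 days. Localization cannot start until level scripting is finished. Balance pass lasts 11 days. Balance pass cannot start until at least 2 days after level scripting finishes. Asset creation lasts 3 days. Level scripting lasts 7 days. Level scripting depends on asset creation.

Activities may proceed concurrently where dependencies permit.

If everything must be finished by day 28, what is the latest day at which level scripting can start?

Patch build must finish by day 28; it takes 2 days, so it must start by 28 − 2 = day 26.
Balance pass feeds into patch build (must start by day 26); so balance pass must finish by day 26 and therefore start by day 15.
Nothing follows localization; the deadline of day 28 is its only limit. It must start by 28 − 2 = day 26.
Level scripting feeds balance pass (must start by day 15, minus 2-day gap → day 13); localization (must start by day 26). Taking the minimum, level scripting must finish by day 13 and start by 13 − 7 = day 6.

6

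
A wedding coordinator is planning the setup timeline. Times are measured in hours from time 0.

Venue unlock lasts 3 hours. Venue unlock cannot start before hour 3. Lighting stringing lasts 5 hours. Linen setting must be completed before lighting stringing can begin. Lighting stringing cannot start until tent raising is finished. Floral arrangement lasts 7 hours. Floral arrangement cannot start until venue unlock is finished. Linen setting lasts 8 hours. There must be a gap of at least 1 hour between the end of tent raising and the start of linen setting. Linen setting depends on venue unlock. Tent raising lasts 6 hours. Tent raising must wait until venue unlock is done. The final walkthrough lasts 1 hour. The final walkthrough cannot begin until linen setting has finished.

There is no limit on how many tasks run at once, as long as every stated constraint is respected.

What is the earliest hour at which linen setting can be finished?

21

After its own release at hour 3, venue unlock can start at hour 3 and finishes at hour 6.
After venue unlock (finishes hour 6), tent raising can start at hour 6 and finishes at hour 12.
Linen setting needs all of tent raising (finishes hour 12, plus 1-hour gap → hour 13); venue unlock (finishes hour 6). That puts its earliest start at hour 13; it finishes at 13 + 8 = hour 21.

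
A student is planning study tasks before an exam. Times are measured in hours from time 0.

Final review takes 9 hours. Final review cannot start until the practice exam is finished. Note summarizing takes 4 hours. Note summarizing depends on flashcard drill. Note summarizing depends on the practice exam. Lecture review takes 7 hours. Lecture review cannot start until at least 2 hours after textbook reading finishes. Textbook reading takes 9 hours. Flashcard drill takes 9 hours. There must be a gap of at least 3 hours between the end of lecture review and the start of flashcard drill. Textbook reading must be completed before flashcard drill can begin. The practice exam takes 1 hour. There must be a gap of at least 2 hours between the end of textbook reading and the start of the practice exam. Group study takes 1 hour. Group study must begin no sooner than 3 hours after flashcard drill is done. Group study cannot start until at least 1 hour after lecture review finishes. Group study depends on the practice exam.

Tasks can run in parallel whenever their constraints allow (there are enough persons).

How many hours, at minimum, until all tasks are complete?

34

Nothing blocks textbook reading, so it runs from hour 0 to hour 9.
The practice exam waits on textbook reading (finishes hour 9, plus 2-hour gap → hour 11), so it starts at hour 11 and finishes at 11 + 1 = hour 12.
Final review waits on the practice exam (finishes hour 12), so it starts at hour 12 and finishes at 12 + 9 = hour 21.
Lecture review waits on textbook reading (finishes hour 9, plus 2-hour gap → hour 11), so it starts at hour 11 and finishes at 11 + 7 = hour 18.
Flashcard drill has to wait for lecture review (finishes hour 18, plus 3-hour gap → hour 21); textbook reading (finishes hour 9). The latest of these is hour 21, so flashcard drill runs hour 21 to 21 + 9 = hour 30.
For note summarizing: flashcard drill (finishes hour 30); the practice exam (finishes hour 12). Taking the maximum gives a start of hour 30, and it finishes at 30 + 4 = hour 34.
Group study needs all of flashcard drill (finishes hour 30, plus 3-hour gap → hour 33); lecture review (finishes hour 18, plus 1-hour gap → hour 19); the practice exam (finishes hour 12). That puts its earliest start at hour 33; it finishes at 33 + 1 = hour 34.
All tasks are finished once the last one completes. Finish times: Textbook reading at 9, Lecture review at 18, Flashcard drill at 30, The practice exam at 12, Group study at 34, Note summarizing at 34, Final review at 21. The latest is hour 34.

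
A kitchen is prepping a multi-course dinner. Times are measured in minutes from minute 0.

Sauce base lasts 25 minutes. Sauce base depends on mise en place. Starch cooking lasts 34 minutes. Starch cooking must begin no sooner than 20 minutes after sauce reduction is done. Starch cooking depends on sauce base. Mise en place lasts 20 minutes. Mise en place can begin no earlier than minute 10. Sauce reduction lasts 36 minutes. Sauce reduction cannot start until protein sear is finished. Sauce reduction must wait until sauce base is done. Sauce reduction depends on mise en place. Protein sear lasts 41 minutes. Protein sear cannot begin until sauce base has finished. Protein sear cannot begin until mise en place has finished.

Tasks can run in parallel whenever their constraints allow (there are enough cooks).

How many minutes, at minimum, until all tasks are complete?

186

Mise en place cannot begin until its own release at minute 10. It runs from minute 10 to 10 + 20 = minute 30.
Sauce base cannot begin until mise en place (finishes minute 30). It runs from minute 30 to 30 + 25 = minute 55.
Protein sear needs all of sauce base (finishes minute 55); mise en place (finishes minute 30). That puts its earliest start at minute 55; it finishes at 55 + 41 = minute 96.
For sauce reduction: protein sear (finishes minute 96); sauce base (finishes minute 55); mise en place (finishes minute 30). Taking the maximum gives a start of minute 96, and it finishes at 96 + 36 = minute 132.
Starch cooking cannot start until sauce reduction (finishes minute 132, plus 20-minute gap → minute 152); sauce base (finishes minute 55). The controlling bound is minute 152, so starch cooking finishes at 152 + 34 = minute 186.
All tasks are finished once the last one completes. Finish times: Mise en place at 30, Sauce base at 55, Protein sear at 96, Sauce reduction at 132, Starch cooking at 186. The latest is minute 186.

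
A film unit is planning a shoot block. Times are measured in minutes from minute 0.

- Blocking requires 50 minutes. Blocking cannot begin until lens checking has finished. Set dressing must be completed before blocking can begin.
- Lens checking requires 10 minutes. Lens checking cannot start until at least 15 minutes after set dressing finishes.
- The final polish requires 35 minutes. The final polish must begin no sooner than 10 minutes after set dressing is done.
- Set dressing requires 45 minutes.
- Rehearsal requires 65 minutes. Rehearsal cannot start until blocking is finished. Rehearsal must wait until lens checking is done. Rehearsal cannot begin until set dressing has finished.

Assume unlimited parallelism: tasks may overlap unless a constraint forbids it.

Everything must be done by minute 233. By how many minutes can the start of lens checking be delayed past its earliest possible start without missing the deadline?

48

Set dressing can start immediately at minute 0; it finishes at minute 45.
Lens checking cannot begin until set dressing (finishes minute 45, plus 15-minute gap → minute 60). It runs from minute 60 to 60 + 10 = minute 70.

Working backward from the deadline:
Nothing follows rehearsal; the deadline of minute 233 is its only limit. It must start by 233 − 65 = minute 168.
Blocking has to be done before rehearsal (must start by minute 168). That means finishing by minute 168, i.e. starting by 168 − 50 = minute 118.
Lens checking must finish in time for blocking (must start by minute 118); rehearsal (must start by minute 168). The tightest is minute 118, so lens checking must start by 118 − 10 = minute 108.
So lens checking can start as early as minute 60 and as late as minute 108, giving 108 − 60 = 48 minutes of slack.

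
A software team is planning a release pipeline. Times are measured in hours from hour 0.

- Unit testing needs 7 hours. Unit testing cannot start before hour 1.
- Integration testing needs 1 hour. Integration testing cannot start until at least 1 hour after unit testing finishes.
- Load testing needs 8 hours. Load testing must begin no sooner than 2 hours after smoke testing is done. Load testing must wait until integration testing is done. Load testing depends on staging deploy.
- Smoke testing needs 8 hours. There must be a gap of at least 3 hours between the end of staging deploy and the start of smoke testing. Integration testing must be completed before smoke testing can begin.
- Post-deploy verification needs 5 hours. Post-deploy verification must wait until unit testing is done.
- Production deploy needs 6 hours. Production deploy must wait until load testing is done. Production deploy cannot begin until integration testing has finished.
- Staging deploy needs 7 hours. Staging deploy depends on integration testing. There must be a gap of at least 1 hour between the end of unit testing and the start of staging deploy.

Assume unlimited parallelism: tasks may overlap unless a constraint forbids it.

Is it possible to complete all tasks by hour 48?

Unit testing cannot begin until its own release at hour 1. It runs from hour 1 to 1 + 7 = hour 8.
Post-deploy verification cannot begin until unit testing (finishes hour 8). It runs from hour 8 to 8 + 5 = hour 13.
Integration testing cannot begin until unit testing (finishes hour 8, plus 1-hour gap → hour 9). It runs from hour 9 to 9 + 1 = hour 10.
Staging deploy cannot start until integration testing (finishes hour 10); unit testing (finishes hour 8, plus 1-hour gap → hour 9). The controlling bound is hour 10, so staging deploy finishes at 10 + 7 = hour 17.
For smoke testing: staging deploy (finishes hour 17, plus 3-hour gap → hour 20); integration testing (finishes hour 10). Taking the maximum gives a start of hour 20, and it finishes at 20 + 8 = hour 28.
Load testing needs all of smoke testing (finishes hour 28, plus 2-hour gap → hour 30); integration testing (finishes hour 10); staging deploy (finishes hour 17). That puts its earliest start at hour 30; it finishes at 30 + 8 = hour 38.
Production deploy cannot start until load testing (finishes hour 38); integration testing (finishes hour 10). The controlling bound is hour 38, so production deploy finishes at 38 + 6 = hour 44.
Every task is finished by hour 44, which is no later than the deadline of 48, so the schedule is feasible.

Yes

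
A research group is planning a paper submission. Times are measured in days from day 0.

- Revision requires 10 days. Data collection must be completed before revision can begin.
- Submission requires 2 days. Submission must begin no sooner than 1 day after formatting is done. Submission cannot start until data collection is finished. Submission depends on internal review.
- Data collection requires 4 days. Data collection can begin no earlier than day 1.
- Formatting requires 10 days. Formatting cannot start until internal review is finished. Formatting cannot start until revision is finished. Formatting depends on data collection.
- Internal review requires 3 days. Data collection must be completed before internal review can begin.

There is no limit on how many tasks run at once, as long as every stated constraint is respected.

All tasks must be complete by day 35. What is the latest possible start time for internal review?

19

Submission must finish by day 35; it takes 2 days, so it must start by 35 − 2 = day 33.
Formatting must finish before submission (must start by day 33, minus 1-day gap → day 32). With a 10-day duration, formatting must start by 32 − 10 = day 22.
Internal review must finish in time for formatting (must start by day 22); submission (must start by day 33). The tightest is day 22, so internal review must start by 22 − 3 = day 19.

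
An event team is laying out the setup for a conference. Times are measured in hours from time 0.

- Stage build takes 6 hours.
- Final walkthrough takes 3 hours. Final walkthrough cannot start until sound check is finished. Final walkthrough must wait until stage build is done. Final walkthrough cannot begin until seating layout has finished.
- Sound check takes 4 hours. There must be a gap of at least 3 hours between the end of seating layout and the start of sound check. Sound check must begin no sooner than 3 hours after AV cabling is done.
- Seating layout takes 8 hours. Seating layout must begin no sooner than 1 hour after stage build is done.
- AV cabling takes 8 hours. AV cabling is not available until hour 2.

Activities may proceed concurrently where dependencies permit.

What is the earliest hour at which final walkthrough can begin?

AV cabling waits on its own release at hour 2, so it starts at hour 2 and finishes at 2 + 8 = hour 10.
Nothing blocks stage build, so it runs from hour 0 to hour 6.
Seating layout waits on stage build (finishes hour 6, plus 1-hour gap → hour 7), so it starts at hour 7 and finishes at 7 + 8 = hour 15.
Sound check cannot start until seating layout (finishes hour 15, plus 3-hour gap → hour 18); AV cabling (finishes hour 10, plus 3-hour gap → hour 13). The controlling bound is hour 18, so sound check finishes at 18 + 4 = hour 22.
Final walkthrough waits on sound check (finishes hour 22); stage build (finishes hour 6); seating layout (finishes hour 15). The latest of these is hour 22, which is the earliest final walkthrough can start.

22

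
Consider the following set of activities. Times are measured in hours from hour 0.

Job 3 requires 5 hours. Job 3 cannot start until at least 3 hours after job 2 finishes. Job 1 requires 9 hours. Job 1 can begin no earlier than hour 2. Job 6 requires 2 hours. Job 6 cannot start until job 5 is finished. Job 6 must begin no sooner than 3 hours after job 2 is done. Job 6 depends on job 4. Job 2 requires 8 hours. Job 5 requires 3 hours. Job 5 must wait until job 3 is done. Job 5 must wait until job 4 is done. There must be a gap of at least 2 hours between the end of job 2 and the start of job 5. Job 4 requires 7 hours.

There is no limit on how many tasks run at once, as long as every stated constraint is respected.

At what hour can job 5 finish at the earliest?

Job 4 can start immediately at hour 0; it finishes at hour 7.
Job 2 has no prerequisites, so it starts at hour 0 and finishes at hour 8.
Job 3 cannot begin until job 2 (finishes hour 8, plus 3-hour gap → hour 11). It runs from hour 11 to 11 + 5 = hour 16.
Job 5 needs all of job 3 (finishes hour 16); job 4 (finishes hour 7); job 2 (finishes hour 8, plus 2-hour gap → hour 10). That puts its earliest start at hour 16; it finishes at 16 + 3 = hour 19.

19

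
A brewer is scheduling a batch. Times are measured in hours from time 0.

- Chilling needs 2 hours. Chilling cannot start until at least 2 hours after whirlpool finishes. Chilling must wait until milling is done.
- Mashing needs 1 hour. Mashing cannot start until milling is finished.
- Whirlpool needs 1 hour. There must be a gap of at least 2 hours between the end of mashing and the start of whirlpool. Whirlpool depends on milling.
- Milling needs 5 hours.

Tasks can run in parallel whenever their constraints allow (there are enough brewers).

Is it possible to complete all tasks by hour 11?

No

Nothing blocks milling, so it runs from hour 0 to hour 5.
Mashing cannot begin until milling (finishes hour 5). It runs from hour 5 to 5 + 1 = hour 6.
Whirlpool has to wait for mashing (finishes hour 6, plus 2-hour gap → hour 8); milling (finishes hour 5). The latest of these is hour 8, so whirlpool runs hour 8 to 8 + 1 = hour 9.
Chilling cannot start until whirlpool (finishes hour 9, plus 2-hour gap → hour 11); milling (finishes hour 5). The controlling bound is hour 11, so chilling finishes at 11 + 2 = hour 13.
The earliest everything can be done is hour 13, which is after the deadline of 11, so it is not possible.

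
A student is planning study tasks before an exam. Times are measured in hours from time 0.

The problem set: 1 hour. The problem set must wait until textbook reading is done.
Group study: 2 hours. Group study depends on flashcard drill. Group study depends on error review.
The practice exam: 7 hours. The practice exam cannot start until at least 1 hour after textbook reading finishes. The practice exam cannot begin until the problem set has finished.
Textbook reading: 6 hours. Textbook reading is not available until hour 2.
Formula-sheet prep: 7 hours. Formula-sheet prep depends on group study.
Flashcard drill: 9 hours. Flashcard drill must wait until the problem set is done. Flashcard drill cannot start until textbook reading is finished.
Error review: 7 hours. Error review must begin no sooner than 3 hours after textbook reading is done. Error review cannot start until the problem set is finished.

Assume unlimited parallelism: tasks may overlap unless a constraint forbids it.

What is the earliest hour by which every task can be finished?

27

After its own release at hour 2, textbook reading can start at hour 2 and finishes at hour 8.
The problem set cannot begin until textbook reading (finishes hour 8). It runs from hour 8 to 8 + 1 = hour 9.
For error review: textbook reading (finishes hour 8, plus 3-hour gap → hour 11); the problem set (finishes hour 9). Taking the maximum gives a start of hour 11, and it finishes at 11 + 7 = hour 18.
The practice exam has to wait for textbook reading (finishes hour 8, plus 1-hour gap → hour 9); the problem set (finishes hour 9). The latest of these is hour 9, so the practice exam runs hour 9 to 9 + 7 = hour 16.
For flashcard drill: the problem set (finishes hour 9); textbook reading (finishes hour 8). Taking the maximum gives a start of hour 9, and it finishes at 9 + 9 = hour 18.
For group study: flashcard drill (finishes hour 18); error review (finishes hour 18). Taking the maximum gives a start of hour 18, and it finishes at 18 + 2 = hour 20.
Formula-sheet prep waits on group study (finishes hour 20), so it starts at hour 20 and finishes at 20 + 7 = hour 27.
All tasks are finished once the last one completes. Finish times: Textbook reading at 8, The problem set at 9, Flashcard drill at 18, The practice exam at 16, Error review at 18, Group study at 20, Formula-sheet prep at 27. The latest is hour 27.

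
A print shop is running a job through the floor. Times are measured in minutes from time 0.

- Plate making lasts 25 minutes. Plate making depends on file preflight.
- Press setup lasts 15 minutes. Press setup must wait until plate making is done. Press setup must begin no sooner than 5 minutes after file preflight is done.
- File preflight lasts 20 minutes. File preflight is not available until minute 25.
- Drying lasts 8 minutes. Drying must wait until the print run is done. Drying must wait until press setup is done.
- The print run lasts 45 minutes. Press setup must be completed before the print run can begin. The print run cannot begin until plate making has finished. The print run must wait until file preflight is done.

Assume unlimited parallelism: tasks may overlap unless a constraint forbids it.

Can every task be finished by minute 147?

After its own release at minute 25, file preflight can start at minute 25 and finishes at minute 45.
After file preflight (finishes minute 45), plate making can start at minute 45 and finishes at minute 70.
Press setup cannot start until plate making (finishes minute 70); file preflight (finishes minute 45, plus 5-minute gap → minute 50). The controlling bound is minute 70, so press setup finishes at 70 + 15 = minute 85.
The print run cannot start until press setup (finishes minute 85); plate making (finishes minute 70); file preflight (finishes minute 45). The controlling bound is minute 85, so the print run finishes at 85 + 45 = minute 130.
Drying cannot start until the print run (finishes minute 130); press setup (finishes minute 85). The controlling bound is minute 130, so drying finishes at 130 + 8 = minute 138.
Every task is finished by minute 138, which is no later than the deadline of 147, so the schedule is feasible.

Yes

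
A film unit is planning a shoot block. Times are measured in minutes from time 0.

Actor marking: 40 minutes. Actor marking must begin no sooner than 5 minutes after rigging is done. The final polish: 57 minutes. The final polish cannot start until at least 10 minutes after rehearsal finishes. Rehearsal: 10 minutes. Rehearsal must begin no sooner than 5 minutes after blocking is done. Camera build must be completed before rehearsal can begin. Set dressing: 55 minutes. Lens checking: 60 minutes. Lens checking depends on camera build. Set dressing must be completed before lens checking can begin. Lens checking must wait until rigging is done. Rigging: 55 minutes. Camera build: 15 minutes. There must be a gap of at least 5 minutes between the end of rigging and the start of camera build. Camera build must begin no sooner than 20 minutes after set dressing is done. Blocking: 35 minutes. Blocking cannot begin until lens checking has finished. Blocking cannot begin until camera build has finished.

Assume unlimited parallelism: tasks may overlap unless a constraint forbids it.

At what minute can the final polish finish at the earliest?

Set dressing has no prerequisites, so it starts at minute 0 and finishes at minute 55.
Rigging can start immediately at minute 0; it finishes at minute 55.
Camera build has to wait for rigging (finishes minute 55, plus 5-minute gap → minute 60); set dressing (finishes minute 55, plus 20-minute gap → minute 75). The latest of these is minute 75, so camera build runs minute 75 to 75 + 15 = minute 90.
For lens checking: camera build (finishes minute 90); set dressing (finishes minute 55); rigging (finishes minute 55). Taking the maximum gives a start of minute 90, and it finishes at 90 + 60 = minute 150.
For blocking: lens checking (finishes minute 150); camera build (finishes minute 90). Taking the maximum gives a start of minute 150, and it finishes at 150 + 35 = minute 185.
Rehearsal cannot start until blocking (finishes minute 185, plus 5-minute gap → minute 190); camera build (finishes minute 90). The controlling bound is minute 190, so rehearsal finishes at 190 + 10 = minute 200.
After rehearsal (finishes minute 200, plus 10-minute gap → minute 210), the final polish can start at minute 210 and finishes at minute 267.

267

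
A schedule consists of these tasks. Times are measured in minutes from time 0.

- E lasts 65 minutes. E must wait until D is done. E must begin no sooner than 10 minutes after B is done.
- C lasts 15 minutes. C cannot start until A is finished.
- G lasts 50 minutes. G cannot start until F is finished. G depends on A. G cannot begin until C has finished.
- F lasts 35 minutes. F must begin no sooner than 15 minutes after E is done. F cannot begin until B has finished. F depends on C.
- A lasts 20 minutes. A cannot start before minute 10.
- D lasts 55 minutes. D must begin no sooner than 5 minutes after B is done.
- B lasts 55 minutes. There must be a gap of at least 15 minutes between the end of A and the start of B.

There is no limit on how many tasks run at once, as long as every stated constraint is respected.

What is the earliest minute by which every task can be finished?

325

A waits on its own release at minute 10, so it starts at minute 10 and finishes at 10 + 20 = minute 30.
C waits on A (finishes minute 30), so it starts at minute 30 and finishes at 30 + 15 = minute 45.
After A (finishes minute 30, plus 15-minute gap → minute 45), B can start at minute 45 and finishes at minute 100.
D waits on B (finishes minute 100, plus 5-minute gap → minute 105), so it starts at minute 105 and finishes at 105 + 55 = minute 160.
E cannot start until D (finishes minute 160); B (finishes minute 100, plus 10-minute gap → minute 110). The controlling bound is minute 160, so E finishes at 160 + 65 = minute 225.
F cannot start until E (finishes minute 225, plus 15-minute gap → minute 240); B (finishes minute 100); C (finishes minute 45). The controlling bound is minute 240, so F finishes at 240 + 35 = minute 275.
For G: F (finishes minute 275); A (finishes minute 30); C (finishes minute 45). Taking the maximum gives a start of minute 275, and it finishes at 275 + 50 = minute 325.
All tasks are finished once the last one completes. Finish times: A at 30, B at 100, C at 45, D at 160, E at 225, F at 275, G at 325. The latest is minute 325.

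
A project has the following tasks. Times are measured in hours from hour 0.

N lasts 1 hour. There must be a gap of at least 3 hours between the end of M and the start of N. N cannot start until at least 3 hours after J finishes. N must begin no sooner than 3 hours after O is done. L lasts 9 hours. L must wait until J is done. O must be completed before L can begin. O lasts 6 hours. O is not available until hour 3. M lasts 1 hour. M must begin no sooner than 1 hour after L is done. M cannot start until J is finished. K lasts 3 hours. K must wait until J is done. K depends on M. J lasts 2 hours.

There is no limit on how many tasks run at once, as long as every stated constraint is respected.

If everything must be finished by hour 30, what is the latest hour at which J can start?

K has no dependents, so it just needs to finish by hour 30. Starting by 30 − 3 = hour 27 achieves that.
Nothing follows N; the deadline of hour 30 is its only limit. It must start by 30 − 1 = hour 29.
For M: K (must start by hour 27); N (must start by hour 29, minus 3-hour gap → hour 26). The most restrictive is hour 26; with a 1-hour duration, M must start by hour 25.
L must finish before M (must start by hour 25, minus 1-hour gap → hour 24). With a 9-hour duration, L must start by 24 − 9 = hour 15.
J must finish in time for K (must start by hour 27); L (must start by hour 15); M (must start by hour 25); N (must start by hour 29, minus 3-hour gap → hour 26). The tightest is hour 15, so J must start by 15 − 2 = hour 13.

13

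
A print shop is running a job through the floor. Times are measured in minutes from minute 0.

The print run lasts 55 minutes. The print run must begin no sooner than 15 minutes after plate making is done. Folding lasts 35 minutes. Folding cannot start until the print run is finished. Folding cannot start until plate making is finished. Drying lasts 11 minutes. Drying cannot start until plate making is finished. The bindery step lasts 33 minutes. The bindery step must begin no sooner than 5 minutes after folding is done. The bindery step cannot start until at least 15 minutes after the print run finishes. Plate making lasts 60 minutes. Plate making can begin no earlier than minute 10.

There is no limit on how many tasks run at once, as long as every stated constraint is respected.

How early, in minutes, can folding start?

140

Plate making waits on its own release at minute 10, so it starts at minute 10 and finishes at 10 + 60 = minute 70.
The print run cannot begin until plate making (finishes minute 70, plus 15-minute gap → minute 85). It runs from minute 85 to 85 + 55 = minute 140.
Folding waits on the print run (finishes minute 140); plate making (finishes minute 70). The latest of these is minute 140, which is the earliest folding can start.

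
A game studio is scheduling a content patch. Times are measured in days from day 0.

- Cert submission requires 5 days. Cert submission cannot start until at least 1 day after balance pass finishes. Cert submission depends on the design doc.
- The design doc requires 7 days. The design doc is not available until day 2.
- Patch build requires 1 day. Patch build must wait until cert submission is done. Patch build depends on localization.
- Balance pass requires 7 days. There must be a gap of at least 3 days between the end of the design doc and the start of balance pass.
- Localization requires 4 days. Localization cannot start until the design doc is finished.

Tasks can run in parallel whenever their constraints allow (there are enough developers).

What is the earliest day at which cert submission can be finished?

The design doc waits on its own release at day 2, so it starts at day 2 and finishes at 2 + 7 = day 9.
Balance pass cannot begin until the design doc (finishes day 9, plus 3-day gap → day 12). It runs from day 12 to 12 + 7 = day 19.
For cert submission: balance pass (finishes day 19, plus 1-day gap → day 20); the design doc (finishes day 9). Taking the maximum gives a start of day 20, and it finishes at 20 + 5 = day 25.

25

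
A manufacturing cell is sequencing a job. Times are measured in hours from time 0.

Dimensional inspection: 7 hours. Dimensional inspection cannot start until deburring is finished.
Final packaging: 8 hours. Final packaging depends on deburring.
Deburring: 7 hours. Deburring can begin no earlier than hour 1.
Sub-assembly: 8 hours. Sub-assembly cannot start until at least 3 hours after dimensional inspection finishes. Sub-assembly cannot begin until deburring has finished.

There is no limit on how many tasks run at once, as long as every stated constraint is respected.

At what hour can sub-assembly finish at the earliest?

26

Deburring cannot begin until its own release at hour 1. It runs from hour 1 to 1 + 7 = hour 8.
After deburring (finishes hour 8), dimensional inspection can start at hour 8 and finishes at hour 15.
Sub-assembly cannot start until dimensional inspection (finishes hour 15, plus 3-hour gap → hour 18); deburring (finishes hour 8). The controlling bound is hour 18, so sub-assembly finishes at 18 + 8 = hour 26.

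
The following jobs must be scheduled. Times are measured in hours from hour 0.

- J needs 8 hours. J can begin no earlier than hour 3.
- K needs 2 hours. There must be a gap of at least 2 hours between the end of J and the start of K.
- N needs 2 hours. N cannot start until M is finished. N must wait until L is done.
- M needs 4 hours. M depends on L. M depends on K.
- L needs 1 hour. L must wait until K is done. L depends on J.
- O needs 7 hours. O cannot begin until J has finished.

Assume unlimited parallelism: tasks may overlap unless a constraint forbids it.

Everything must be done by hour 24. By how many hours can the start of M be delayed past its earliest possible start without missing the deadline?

J cannot begin until its own release at hour 3. It runs from hour 3 to 3 + 8 = hour 11.
After J (finishes hour 11, plus 2-hour gap → hour 13), K can start at hour 13 and finishes at hour 15.
L cannot start until K (finishes hour 15); J (finishes hour 11). The controlling bound is hour 15, so L finishes at 15 + 1 = hour 16.
M needs all of L (finishes hour 16); K (finishes hour 15). That puts its earliest start at hour 16; it finishes at 16 + 4 = hour 20.

Working backward from the deadline:
N has no dependents, so it just needs to finish by hour 24. Starting by 24 − 2 = hour 22 achieves that.
M must finish before N (must start by hour 22). With a 4-hour duration, M must start by 22 − 4 = hour 18.
So M can start as early as hour 16 and as late as hour 18, giving 18 − 16 = 2 hours of slack.

2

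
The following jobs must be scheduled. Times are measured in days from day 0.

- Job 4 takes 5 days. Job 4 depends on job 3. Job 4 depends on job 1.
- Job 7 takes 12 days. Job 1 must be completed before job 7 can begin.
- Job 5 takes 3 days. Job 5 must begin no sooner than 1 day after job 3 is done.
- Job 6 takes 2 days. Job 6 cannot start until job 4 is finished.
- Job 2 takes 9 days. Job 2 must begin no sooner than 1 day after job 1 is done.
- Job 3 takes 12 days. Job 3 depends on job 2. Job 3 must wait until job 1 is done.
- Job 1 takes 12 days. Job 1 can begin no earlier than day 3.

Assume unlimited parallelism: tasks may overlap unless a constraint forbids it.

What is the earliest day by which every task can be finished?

Job 1 waits on its own release at day 3, so it starts at day 3 and finishes at 3 + 12 = day 15.
Job 7 cannot begin until job 1 (finishes day 15). It runs from day 15 to 15 + 12 = day 27.
After job 1 (finishes day 15, plus 1-day gap → day 16), job 2 can start at day 16 and finishes at day 25.
Job 3 has to wait for job 2 (finishes day 25); job 1 (finishes day 15). The latest of these is day 25, so job 3 runs day 25 to 25 + 12 = day 37.
Job 5 cannot begin until job 3 (finishes day 37, plus 1-day gap → day 38). It runs from day 38 to 38 + 3 = day 41.
Job 4 has to wait for job 3 (finishes day 37); job 1 (finishes day 15). The latest of these is day 37, so job 4 runs day 37 to 37 + 5 = day 42.
Job 6 waits on job 4 (finishes day 42), so it starts at day 42 and finishes at 42 + 2 = day 44.
All tasks are finished once the last one completes. Finish times: Job 1 at 15, Job 2 at 25, Job 3 at 37, Job 4 at 42, Job 5 at 41, Job 6 at 44, Job 7 at 27. The latest is day 44.

44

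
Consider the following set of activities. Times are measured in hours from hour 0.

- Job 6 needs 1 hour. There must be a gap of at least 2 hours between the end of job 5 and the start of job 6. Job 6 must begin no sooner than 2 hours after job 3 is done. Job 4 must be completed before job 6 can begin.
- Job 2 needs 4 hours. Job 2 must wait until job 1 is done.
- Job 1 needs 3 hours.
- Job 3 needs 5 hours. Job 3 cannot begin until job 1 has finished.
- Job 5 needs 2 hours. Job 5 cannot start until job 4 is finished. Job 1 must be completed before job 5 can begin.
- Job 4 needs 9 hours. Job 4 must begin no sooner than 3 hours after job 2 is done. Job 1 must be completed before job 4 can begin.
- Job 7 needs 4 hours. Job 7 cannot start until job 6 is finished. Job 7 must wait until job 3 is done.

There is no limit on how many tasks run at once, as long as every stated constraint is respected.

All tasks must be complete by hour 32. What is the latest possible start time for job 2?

Nothing follows job 7; the deadline of hour 32 is its only limit. It must start by 32 − 4 = hour 28.
Job 6 feeds into job 7 (must start by hour 28); so job 6 must finish by hour 28 and therefore start by hour 27.
Since job 6 (must start by hour 27, minus 2-hour gap → hour 25) depends on it, job 5 must finish by hour 25. Backing off its 2-hour duration gives a latest start of hour 23.
Job 4 must finish in time for job 5 (must start by hour 23); job 6 (must start by hour 27). The tightest is hour 23, so job 4 must start by 23 − 9 = hour 14.
Job 2 must finish before job 4 (must start by hour 14, minus 3-hour gap → hour 11). With a 4-hour duration, job 2 must start by 11 − 4 = hour 7.

7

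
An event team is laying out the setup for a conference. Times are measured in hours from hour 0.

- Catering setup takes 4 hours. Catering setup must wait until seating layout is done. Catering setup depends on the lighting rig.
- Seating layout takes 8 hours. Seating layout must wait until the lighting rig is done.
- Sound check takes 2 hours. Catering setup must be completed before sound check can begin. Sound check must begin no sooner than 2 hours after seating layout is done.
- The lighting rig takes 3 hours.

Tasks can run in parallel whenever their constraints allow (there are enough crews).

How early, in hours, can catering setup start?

The lighting rig has no prerequisites, so it starts at hour 0 and finishes at hour 3.
Seating layout waits on the lighting rig (finishes hour 3), so it starts at hour 3 and finishes at 3 + 8 = hour 11.
Catering setup waits on seating layout (finishes hour 11); the lighting rig (finishes hour 3). The latest of these is hour 11, which is the earliest catering setup can start.

11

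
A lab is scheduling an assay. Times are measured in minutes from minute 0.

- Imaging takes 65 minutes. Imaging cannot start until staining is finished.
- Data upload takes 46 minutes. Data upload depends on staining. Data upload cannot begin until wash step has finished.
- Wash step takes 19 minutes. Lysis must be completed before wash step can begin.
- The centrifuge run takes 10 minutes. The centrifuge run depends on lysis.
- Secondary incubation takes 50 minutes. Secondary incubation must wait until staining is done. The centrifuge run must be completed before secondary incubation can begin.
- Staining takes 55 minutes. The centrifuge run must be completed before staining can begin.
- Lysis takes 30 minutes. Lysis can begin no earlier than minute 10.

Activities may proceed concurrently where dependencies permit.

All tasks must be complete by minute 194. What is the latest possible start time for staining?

Nothing follows secondary incubation; the deadline of minute 194 is its only limit. It must start by 194 − 50 = minute 144.
Imaging must finish by minute 194; it takes 65 minutes, so it must start by 194 − 65 = minute 129.
Nothing follows data upload; the deadline of minute 194 is its only limit. It must start by 194 − 46 = minute 148.
Staining feeds secondary incubation (must start by minute 144); imaging (must start by minute 129); data upload (must start by minute 148). Taking the minimum, staining must finish by minute 129 and start by 129 − 55 = minute 74.

74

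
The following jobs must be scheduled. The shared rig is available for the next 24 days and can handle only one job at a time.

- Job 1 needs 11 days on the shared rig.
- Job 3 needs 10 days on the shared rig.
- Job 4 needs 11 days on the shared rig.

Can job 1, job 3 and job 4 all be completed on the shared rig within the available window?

No

Running back to back, the jobs need 11 + 10 + 11 = 32 days on the shared rig.
Since 32 > 24, they cannot all fit.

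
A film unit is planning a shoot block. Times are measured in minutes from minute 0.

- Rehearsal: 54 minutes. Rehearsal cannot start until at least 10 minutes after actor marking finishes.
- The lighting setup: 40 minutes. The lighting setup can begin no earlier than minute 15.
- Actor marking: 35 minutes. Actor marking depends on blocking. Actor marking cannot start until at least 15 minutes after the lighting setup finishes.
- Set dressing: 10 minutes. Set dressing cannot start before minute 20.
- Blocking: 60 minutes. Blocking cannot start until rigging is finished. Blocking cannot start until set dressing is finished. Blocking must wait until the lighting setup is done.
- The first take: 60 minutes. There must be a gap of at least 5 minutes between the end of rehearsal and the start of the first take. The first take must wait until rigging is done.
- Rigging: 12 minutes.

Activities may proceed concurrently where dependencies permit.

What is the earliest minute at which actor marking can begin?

115

The lighting setup cannot begin until its own release at minute 15. It runs from minute 15 to 15 + 40 = minute 55.
After its own release at minute 20, set dressing can start at minute 20 and finishes at minute 30.
Rigging has no prerequisites, so it starts at minute 0 and finishes at minute 12.
For blocking: rigging (finishes minute 12); set dressing (finishes minute 30); the lighting setup (finishes minute 55). Taking the maximum gives a start of minute 55, and it finishes at 55 + 60 = minute 115.
Actor marking waits on blocking (finishes minute 115); the lighting setup (finishes minute 55, plus 15-minute gap → minute 70). The latest of these is minute 115, which is the earliest actor marking can start.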